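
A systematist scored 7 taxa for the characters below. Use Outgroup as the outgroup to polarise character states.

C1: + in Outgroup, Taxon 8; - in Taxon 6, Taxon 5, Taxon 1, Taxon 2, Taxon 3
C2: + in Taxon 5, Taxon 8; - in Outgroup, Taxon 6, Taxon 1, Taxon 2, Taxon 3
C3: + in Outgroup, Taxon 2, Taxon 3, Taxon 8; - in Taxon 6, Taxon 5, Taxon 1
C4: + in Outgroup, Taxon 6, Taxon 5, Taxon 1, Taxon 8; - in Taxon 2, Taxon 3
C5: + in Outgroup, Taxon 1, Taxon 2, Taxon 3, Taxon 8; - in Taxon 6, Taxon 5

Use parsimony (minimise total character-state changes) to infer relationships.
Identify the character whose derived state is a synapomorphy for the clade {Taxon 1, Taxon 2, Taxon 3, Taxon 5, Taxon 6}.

C1

Character polarity is set by the outgroup: the derived state is whichever differs from the outgroup's state, so for C1, C3, C4, C5 the derived state is '-', and for the remaining characters it is '+'.
C1 (derived state '-') is shared by Taxon 1, Taxon 2, Taxon 3, Taxon 5, and Taxon 6 — a synapomorphy uniting that clade.
C2 (state '+') occurs in Taxon 5 and Taxon 8 but conflicts with the nesting implied by the other characters — most parsimoniously interpreted as homoplasy.
C3: derived state '-' in Taxon 1, Taxon 5, and Taxon 6 only — synapomorphy for {Taxon 1, Taxon 5, Taxon 6}.
C4 (derived state '-') is shared by Taxon 2 and Taxon 3 — a synapomorphy uniting that clade.
C5: derived state '-' in Taxon 5 and Taxon 6 only — synapomorphy for {Taxon 5, Taxon 6}.
Most parsimonious ingroup topology: ((((Taxon 6,Taxon 5),Taxon 1),(Taxon 2,Taxon 3)),Taxon 8).
The clade {Taxon 1, Taxon 2, Taxon 3, Taxon 5, Taxon 6} is supported by C1: its derived state '-' occurs in exactly those taxa and in no other taxon (including the outgroup).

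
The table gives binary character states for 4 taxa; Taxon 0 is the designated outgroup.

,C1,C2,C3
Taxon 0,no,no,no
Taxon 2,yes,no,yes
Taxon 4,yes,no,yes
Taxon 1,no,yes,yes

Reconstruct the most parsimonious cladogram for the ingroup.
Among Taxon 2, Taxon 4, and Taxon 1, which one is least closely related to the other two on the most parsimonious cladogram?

The outgroup has state 'no' for every character, so 'yes' is the derived state throughout.
Only Taxon 2 and Taxon 4 show the derived state 'yes' for C1, supporting them as a clade.
C2: derived state 'yes' in Taxon 1 only — an autapomorphy, so it tells us nothing about relationships among taxa.
All ingroup taxa share the derived state 'yes' for C3; it defines the ingroup but does not resolve relationships within it.
Most parsimonious ingroup topology: ((Taxon 2,Taxon 4),Taxon 1).
Taxon 4 and Taxon 2 share a more recent common ancestor with each other than either does with Taxon 1, so Taxon 1 is the least closely related of the three.

Taxon 1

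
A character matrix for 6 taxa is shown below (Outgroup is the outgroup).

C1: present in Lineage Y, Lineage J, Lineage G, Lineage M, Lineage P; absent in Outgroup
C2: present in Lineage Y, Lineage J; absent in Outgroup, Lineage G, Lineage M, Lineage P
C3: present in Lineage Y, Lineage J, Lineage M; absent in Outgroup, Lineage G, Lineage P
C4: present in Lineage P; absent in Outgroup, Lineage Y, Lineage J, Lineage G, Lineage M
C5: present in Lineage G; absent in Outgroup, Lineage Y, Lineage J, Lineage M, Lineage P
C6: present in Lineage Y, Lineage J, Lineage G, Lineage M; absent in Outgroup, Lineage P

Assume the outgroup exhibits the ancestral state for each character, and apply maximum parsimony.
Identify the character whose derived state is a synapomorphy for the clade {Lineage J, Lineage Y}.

C2

The outgroup has state 'absent' for every character, so 'present' is the derived state throughout.
C1 (derived state 'present') is shared by all ingroup taxa — unites the whole ingroup.
C2 (derived state 'present') is shared by Lineage J and Lineage Y — a synapomorphy uniting that clade.
C3 (derived state 'present') is shared by Lineage J, Lineage M, and Lineage Y — a synapomorphy uniting that clade.
C4: derived state 'present' in Lineage P only — an autapomorphy, so it tells us nothing about relationships among taxa.
C5 (derived state 'present') is unique to Lineage G (autapomorphy; uninformative for grouping).
C6 (derived state 'present') is shared by Lineage G, Lineage J, Lineage M, and Lineage Y — a synapomorphy uniting that clade.
Most parsimonious ingroup topology: ((((Lineage Y,Lineage J),Lineage M),Lineage G),Lineage P).
The clade {Lineage J, Lineage Y} is supported by C2: its derived state 'present' occurs in exactly those taxa and in no other taxon (including the outgroup).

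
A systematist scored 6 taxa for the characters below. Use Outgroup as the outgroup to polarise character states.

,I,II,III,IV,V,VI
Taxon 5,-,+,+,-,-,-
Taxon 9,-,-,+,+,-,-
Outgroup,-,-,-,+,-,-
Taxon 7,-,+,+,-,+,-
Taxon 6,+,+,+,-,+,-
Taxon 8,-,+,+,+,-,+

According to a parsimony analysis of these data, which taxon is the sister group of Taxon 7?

Taxon 6

Character polarity is set by the outgroup: the derived state is whichever differs from the outgroup's state, so for IV the derived state is '-', and for the remaining characters it is '+'.
I (derived state '+') is unique to Taxon 6 (autapomorphy; uninformative for grouping).
II: derived state '+' in Taxon 5, Taxon 6, Taxon 7, and Taxon 8 only — synapomorphy for {Taxon 5, Taxon 6, Taxon 7, Taxon 8}.
All ingroup taxa share the derived state '+' for III; it defines the ingroup but does not resolve relationships within it.
IV (derived state '-') is shared by Taxon 5, Taxon 6, and Taxon 7 — a synapomorphy uniting that clade.
Only Taxon 6 and Taxon 7 show the derived state '+' for V, supporting them as a clade.
VI: derived state '+' in Taxon 8 only — an autapomorphy, so it tells us nothing about relationships among taxa.
Most parsimonious ingroup topology: ((((Taxon 7,Taxon 6),Taxon 5),Taxon 8),Taxon 9).
Taxon 7 and Taxon 6 form a cherry on this tree, so they are sister taxa.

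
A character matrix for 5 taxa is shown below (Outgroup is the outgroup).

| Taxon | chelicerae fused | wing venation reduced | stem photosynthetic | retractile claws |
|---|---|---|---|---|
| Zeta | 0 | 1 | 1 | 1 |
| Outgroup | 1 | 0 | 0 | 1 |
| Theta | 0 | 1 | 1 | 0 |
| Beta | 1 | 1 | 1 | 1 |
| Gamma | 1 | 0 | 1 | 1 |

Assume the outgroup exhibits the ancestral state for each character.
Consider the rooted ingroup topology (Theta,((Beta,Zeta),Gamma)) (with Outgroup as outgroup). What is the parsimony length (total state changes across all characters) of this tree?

Map each character onto (Theta,((Beta,Zeta),Gamma)) (rooted by Outgroup) and count the minimum state changes it requires (Fitch parsimony):
chelicerae fused: 2; wing venation reduced: 2; stem photosynthetic: 1; retractile claws: 1.
Total tree length = 6.

6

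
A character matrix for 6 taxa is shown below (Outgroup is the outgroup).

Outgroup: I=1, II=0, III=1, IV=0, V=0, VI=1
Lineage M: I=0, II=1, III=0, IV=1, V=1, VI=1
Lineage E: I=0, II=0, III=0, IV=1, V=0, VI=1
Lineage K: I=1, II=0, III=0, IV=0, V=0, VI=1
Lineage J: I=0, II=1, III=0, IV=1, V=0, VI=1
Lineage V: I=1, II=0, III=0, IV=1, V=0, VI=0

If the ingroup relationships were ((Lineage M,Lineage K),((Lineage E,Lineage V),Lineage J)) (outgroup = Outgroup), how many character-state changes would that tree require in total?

10

Map each character onto ((Lineage M,Lineage K),((Lineage E,Lineage V),Lineage J)) (rooted by Outgroup) and count the minimum state changes it requires (Fitch parsimony):
I: 3; II: 2; III: 1; IV: 2; V: 1; VI: 1.
Total tree length = 10.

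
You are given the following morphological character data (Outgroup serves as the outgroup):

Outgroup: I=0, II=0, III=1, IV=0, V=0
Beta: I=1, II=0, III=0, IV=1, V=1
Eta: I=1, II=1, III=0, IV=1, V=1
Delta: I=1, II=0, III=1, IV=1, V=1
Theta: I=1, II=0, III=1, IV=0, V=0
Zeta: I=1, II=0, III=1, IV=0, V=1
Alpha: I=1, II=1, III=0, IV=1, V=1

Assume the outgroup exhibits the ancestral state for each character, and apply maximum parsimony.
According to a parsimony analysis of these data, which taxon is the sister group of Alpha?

Character polarity is set by the outgroup: the derived state is whichever differs from the outgroup's state, so for III the derived state is '0', and for the remaining characters it is '1'.
All ingroup taxa share the derived state '1' for I; it defines the ingroup but does not resolve relationships within it.
Only Alpha and Eta show the derived state '1' for II, supporting them as a clade.
Only Alpha, Beta, and Eta show the derived state '0' for III, supporting them as a clade.
Only Alpha, Beta, Delta, and Eta show the derived state '1' for IV, supporting them as a clade.
V (derived state '1') is shared by Alpha, Beta, Delta, Eta, and Zeta — a synapomorphy uniting that clade.
Most parsimonious ingroup topology: ((((Beta,(Eta,Alpha)),Delta),Zeta),Theta).
Alpha and Eta form a cherry on this tree, so they are sister taxa.

Eta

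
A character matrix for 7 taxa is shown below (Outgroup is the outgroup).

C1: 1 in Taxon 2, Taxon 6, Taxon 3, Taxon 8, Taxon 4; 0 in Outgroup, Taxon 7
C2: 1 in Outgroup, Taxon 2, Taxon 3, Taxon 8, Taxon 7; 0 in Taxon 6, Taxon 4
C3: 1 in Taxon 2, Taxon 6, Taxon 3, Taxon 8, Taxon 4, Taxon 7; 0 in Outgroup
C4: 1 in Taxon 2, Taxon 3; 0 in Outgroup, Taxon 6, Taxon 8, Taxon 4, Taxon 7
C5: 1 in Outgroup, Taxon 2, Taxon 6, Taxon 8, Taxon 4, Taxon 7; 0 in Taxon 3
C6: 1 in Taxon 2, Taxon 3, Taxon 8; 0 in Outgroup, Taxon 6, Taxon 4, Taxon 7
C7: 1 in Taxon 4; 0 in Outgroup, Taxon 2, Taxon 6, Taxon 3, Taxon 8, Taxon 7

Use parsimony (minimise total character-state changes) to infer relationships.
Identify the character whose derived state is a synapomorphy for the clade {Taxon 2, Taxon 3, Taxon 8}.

Character polarity is set by the outgroup: the derived state is whichever differs from the outgroup's state, so for C2, C5 the derived state is '0', and for the remaining characters it is '1'.
Only Taxon 2, Taxon 3, Taxon 4, Taxon 6, and Taxon 8 show the derived state '1' for C1, supporting them as a clade.
C2: derived state '0' in Taxon 4 and Taxon 6 only — synapomorphy for {Taxon 4, Taxon 6}.
C3 (derived state '1') is shared by all ingroup taxa — unites the whole ingroup.
C4 (derived state '1') is shared by Taxon 2 and Taxon 3 — a synapomorphy uniting that clade.
C5: derived state '0' in Taxon 3 only — an autapomorphy, so it tells us nothing about relationships among taxa.
C6: derived state '1' in Taxon 2, Taxon 3, and Taxon 8 only — synapomorphy for {Taxon 2, Taxon 3, Taxon 8}.
C7 (derived state '1') is unique to Taxon 4 (autapomorphy; uninformative for grouping).
Most parsimonious ingroup topology: ((((Taxon 2,Taxon 3),Taxon 8),(Taxon 6,Taxon 4)),Taxon 7).
The clade {Taxon 2, Taxon 3, Taxon 8} is supported by C6: its derived state '1' occurs in exactly those taxa and in no other taxon (including the outgroup).

C6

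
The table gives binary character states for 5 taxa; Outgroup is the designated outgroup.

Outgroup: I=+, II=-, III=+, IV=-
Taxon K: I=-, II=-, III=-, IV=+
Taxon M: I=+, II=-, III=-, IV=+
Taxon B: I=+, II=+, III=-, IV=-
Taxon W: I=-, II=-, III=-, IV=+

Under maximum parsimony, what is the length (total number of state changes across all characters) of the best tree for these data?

4

Character polarity is set by the outgroup: the derived state is whichever differs from the outgroup's state, so for I, III the derived state is '-', and for the remaining characters it is '+'.
I (derived state '-') is shared by Taxon K and Taxon W — a synapomorphy uniting that clade.
II (derived state '+') is unique to Taxon B (autapomorphy; uninformative for grouping).
All ingroup taxa share the derived state '-' for III; it defines the ingroup but does not resolve relationships within it.
IV: derived state '+' in Taxon K, Taxon M, and Taxon W only — synapomorphy for {Taxon K, Taxon M, Taxon W}.
Most parsimonious ingroup topology: (((Taxon K,Taxon W),Taxon M),Taxon B).
Changes per character on this tree: I: 1; II: 1; III: 1; IV: 1.
Total = 4.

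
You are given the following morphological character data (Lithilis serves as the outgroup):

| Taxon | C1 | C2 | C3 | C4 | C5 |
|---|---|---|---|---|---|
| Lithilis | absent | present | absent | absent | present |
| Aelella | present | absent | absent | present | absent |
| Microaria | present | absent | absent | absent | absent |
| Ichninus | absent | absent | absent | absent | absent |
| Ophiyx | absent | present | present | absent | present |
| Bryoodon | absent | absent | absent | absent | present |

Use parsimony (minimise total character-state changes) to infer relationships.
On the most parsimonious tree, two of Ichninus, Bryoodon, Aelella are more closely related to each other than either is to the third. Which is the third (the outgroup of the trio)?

Bryoodon

Character polarity is set by the outgroup: the derived state is whichever differs from the outgroup's state, so for C2, C5 the derived state is 'absent', and for the remaining characters it is 'present'.
Only Aelella and Microaria show the derived state 'present' for C1, supporting them as a clade.
C2 (derived state 'absent') is shared by Aelella, Bryoodon, Ichninus, and Microaria — a synapomorphy uniting that clade.
C3: derived state 'present' in Ophiyx only — an autapomorphy, so it tells us nothing about relationships among taxa.
C4 (derived state 'present') is unique to Aelella (autapomorphy; uninformative for grouping).
C5 (derived state 'absent') is shared by Aelella, Ichninus, and Microaria — a synapomorphy uniting that clade.
Most parsimonious ingroup topology: ((((Aelella,Microaria),Ichninus),Bryoodon),Ophiyx).
Ichninus and Aelella share a more recent common ancestor with each other than either does with Bryoodon, so Bryoodon is the least closely related of the three.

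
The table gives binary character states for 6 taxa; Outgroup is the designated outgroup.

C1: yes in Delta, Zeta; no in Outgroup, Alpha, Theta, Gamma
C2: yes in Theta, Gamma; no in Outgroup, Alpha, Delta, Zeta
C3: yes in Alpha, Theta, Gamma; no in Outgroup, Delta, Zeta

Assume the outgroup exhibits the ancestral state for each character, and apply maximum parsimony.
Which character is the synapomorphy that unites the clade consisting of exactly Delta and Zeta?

C1

The outgroup has state 'no' for every character, so 'yes' is the derived state throughout.
C1 (derived state 'yes') is shared by Delta and Zeta — a synapomorphy uniting that clade.
Only Gamma and Theta show the derived state 'yes' for C2, supporting them as a clade.
C3 (derived state 'yes') is shared by Alpha, Gamma, and Theta — a synapomorphy uniting that clade.
Most parsimonious ingroup topology: ((Alpha,(Theta,Gamma)),(Delta,Zeta)).
The clade {Delta, Zeta} is supported by C1: its derived state 'yes' occurs in exactly those taxa and in no other taxon (including the outgroup).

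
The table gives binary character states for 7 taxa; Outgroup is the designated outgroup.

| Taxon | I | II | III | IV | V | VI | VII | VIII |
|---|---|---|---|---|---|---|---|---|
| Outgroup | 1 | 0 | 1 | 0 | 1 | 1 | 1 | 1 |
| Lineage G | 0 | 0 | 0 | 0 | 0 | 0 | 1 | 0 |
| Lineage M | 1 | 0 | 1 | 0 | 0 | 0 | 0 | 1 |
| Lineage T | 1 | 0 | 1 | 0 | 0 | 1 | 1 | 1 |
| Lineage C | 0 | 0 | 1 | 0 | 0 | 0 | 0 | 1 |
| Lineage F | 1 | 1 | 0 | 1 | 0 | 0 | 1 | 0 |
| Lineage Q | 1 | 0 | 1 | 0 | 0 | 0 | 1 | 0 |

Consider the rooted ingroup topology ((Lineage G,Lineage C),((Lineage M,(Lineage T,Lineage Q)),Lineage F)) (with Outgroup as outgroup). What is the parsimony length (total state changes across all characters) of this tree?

13

Map each character onto ((Lineage G,Lineage C),((Lineage M,(Lineage T,Lineage Q)),Lineage F)) (rooted by Outgroup) and count the minimum state changes it requires (Fitch parsimony):
I: 1; II: 1; III: 2; IV: 1; V: 1; VI: 2; VII: 2; VIII: 3.
Total tree length = 13.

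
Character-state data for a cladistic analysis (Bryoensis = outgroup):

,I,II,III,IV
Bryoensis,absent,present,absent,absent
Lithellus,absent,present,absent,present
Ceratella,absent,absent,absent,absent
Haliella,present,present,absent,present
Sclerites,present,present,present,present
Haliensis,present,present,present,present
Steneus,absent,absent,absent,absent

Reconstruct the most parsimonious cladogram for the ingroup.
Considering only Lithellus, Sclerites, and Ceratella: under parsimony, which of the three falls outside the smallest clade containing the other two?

Ceratella

Character polarity is set by the outgroup: the derived state is whichever differs from the outgroup's state, so for II the derived state is 'absent', and for the remaining characters it is 'present'.
I: derived state 'present' in Haliella, Haliensis, and Sclerites only — synapomorphy for {Haliella, Haliensis, Sclerites}.
II: derived state 'absent' in Ceratella and Steneus only — synapomorphy for {Ceratella, Steneus}.
III (derived state 'present') is shared by Haliensis and Sclerites — a synapomorphy uniting that clade.
Only Haliella, Haliensis, Lithellus, and Sclerites show the derived state 'present' for IV, supporting them as a clade.
Most parsimonious ingroup topology: ((Lithellus,(Haliella,(Sclerites,Haliensis))),(Ceratella,Steneus)).
Lithellus and Sclerites share a more recent common ancestor with each other than either does with Ceratella, so Ceratella is the least closely related of the three.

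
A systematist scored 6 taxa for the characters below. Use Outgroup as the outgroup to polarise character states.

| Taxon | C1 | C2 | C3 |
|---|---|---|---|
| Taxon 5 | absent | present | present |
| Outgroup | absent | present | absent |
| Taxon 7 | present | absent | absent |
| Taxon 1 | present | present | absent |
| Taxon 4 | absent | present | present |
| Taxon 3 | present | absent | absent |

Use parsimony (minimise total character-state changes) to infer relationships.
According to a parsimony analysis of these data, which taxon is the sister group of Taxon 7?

Taxon 3

Character polarity is set by the outgroup: the derived state is whichever differs from the outgroup's state, so for C2 the derived state is 'absent', and for the remaining characters it is 'present'.
C1: derived state 'present' in Taxon 1, Taxon 3, and Taxon 7 only — synapomorphy for {Taxon 1, Taxon 3, Taxon 7}.
C2: derived state 'absent' in Taxon 3 and Taxon 7 only — synapomorphy for {Taxon 3, Taxon 7}.
Only Taxon 4 and Taxon 5 show the derived state 'present' for C3, supporting them as a clade.
Most parsimonious ingroup topology: ((Taxon 4,Taxon 5),((Taxon 7,Taxon 3),Taxon 1)).
Taxon 7 and Taxon 3 form a cherry on this tree, so they are sister taxa.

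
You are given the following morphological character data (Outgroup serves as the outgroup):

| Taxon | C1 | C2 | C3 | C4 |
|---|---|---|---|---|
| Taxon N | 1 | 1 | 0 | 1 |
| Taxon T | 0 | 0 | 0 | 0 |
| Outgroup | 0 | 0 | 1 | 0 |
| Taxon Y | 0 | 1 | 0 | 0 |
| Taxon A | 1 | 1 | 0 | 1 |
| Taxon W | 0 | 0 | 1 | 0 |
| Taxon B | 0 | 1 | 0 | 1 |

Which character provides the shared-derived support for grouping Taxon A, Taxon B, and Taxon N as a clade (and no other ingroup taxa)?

Character polarity is set by the outgroup: the derived state is whichever differs from the outgroup's state, so for C3 the derived state is '0', and for the remaining characters it is '1'.
C1: derived state '1' in Taxon A and Taxon N only — synapomorphy for {Taxon A, Taxon N}.
C2: derived state '1' in Taxon A, Taxon B, Taxon N, and Taxon Y only — synapomorphy for {Taxon A, Taxon B, Taxon N, Taxon Y}.
C3 (derived state '0') is shared by Taxon A, Taxon B, Taxon N, Taxon T, and Taxon Y — a synapomorphy uniting that clade.
C4: derived state '1' in Taxon A, Taxon B, and Taxon N only — synapomorphy for {Taxon A, Taxon B, Taxon N}.
Most parsimonious ingroup topology: ((((Taxon B,(Taxon N,Taxon A)),Taxon Y),Taxon T),Taxon W).
The clade {Taxon A, Taxon B, Taxon N} is supported by C4: its derived state '1' occurs in exactly those taxa and in no other taxon (including the outgroup).

C4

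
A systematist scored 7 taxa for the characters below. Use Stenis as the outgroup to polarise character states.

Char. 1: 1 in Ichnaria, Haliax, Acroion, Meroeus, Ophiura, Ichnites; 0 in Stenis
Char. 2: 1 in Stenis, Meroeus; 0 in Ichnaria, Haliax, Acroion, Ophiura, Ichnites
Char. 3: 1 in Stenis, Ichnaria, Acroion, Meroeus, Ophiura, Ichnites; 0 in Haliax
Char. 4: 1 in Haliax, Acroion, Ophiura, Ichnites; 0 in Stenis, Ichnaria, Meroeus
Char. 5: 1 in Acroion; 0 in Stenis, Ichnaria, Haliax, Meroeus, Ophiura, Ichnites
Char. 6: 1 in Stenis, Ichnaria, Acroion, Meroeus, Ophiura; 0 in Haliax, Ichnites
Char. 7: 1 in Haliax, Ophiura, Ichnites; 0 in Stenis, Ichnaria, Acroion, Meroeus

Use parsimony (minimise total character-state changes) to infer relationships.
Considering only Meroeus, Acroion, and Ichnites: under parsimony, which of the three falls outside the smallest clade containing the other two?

Character polarity is set by the outgroup: the derived state is whichever differs from the outgroup's state, so for Char. 2, Char. 3, Char. 6 the derived state is '0', and for the remaining characters it is '1'.
Char. 1 (derived state '1') is shared by all ingroup taxa — unites the whole ingroup.
Only Acroion, Haliax, Ichnaria, Ichnites, and Ophiura show the derived state '0' for Char. 2, supporting them as a clade.
Char. 3 (derived state '0') is unique to Haliax (autapomorphy; uninformative for grouping).
Char. 4 (derived state '1') is shared by Acroion, Haliax, Ichnites, and Ophiura — a synapomorphy uniting that clade.
Char. 5 (derived state '1') is unique to Acroion (autapomorphy; uninformative for grouping).
Char. 6: derived state '0' in Haliax and Ichnites only — synapomorphy for {Haliax, Ichnites}.
Char. 7: derived state '1' in Haliax, Ichnites, and Ophiura only — synapomorphy for {Haliax, Ichnites, Ophiura}.
Most parsimonious ingroup topology: ((Ichnaria,(((Haliax,Ichnites),Ophiura),Acroion)),Meroeus).
Acroion and Ichnites share a more recent common ancestor with each other than either does with Meroeus, so Meroeus is the least closely related of the three.

Meroeus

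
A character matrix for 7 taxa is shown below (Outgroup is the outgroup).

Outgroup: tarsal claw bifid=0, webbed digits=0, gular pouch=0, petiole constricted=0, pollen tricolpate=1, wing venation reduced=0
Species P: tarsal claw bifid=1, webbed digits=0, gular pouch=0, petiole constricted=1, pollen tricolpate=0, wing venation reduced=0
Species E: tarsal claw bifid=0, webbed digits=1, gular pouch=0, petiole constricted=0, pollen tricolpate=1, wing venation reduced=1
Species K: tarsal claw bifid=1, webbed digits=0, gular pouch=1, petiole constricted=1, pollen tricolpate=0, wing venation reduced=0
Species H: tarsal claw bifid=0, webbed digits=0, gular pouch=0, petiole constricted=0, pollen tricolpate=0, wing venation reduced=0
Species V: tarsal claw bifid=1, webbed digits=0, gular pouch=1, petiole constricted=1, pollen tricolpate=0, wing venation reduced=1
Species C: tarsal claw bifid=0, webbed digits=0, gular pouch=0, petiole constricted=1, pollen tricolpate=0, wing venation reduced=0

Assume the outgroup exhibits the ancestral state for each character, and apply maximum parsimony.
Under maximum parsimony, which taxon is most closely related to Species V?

Character polarity is set by the outgroup: the derived state is whichever differs from the outgroup's state, so for pollen tricolpate the derived state is '0', and for the remaining characters it is '1'.
Only Species K, Species P, and Species V show the derived state '1' for tarsal claw bifid, supporting them as a clade.
webbed digits (derived state '1') is unique to Species E (autapomorphy; uninformative for grouping).
Only Species K and Species V show the derived state '1' for gular pouch, supporting them as a clade.
Only Species C, Species K, Species P, and Species V show the derived state '1' for petiole constricted, supporting them as a clade.
pollen tricolpate (derived state '0') is shared by Species C, Species H, Species K, Species P, and Species V — a synapomorphy uniting that clade.
wing venation reduced groups Species E and Species V, which is incompatible with the clades supported by the remaining characters; treating it as convergent (homoplasy) costs fewer steps than any alternative tree.
Most parsimonious ingroup topology: ((((Species P,(Species K,Species V)),Species C),Species H),Species E).
Species V and Species K form a cherry on this tree, so they are sister taxa.

Species K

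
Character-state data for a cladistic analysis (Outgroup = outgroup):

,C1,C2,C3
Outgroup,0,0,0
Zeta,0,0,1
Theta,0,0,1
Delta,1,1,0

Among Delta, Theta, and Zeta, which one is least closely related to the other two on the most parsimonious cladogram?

Delta

The outgroup has state '0' for every character, so '1' is the derived state throughout.
C1 (derived state '1') is unique to Delta (autapomorphy; uninformative for grouping).
C2 (derived state '1') is unique to Delta (autapomorphy; uninformative for grouping).
C3: derived state '1' in Theta and Zeta only — synapomorphy for {Theta, Zeta}.
Most parsimonious ingroup topology: ((Zeta,Theta),Delta).
Theta and Zeta share a more recent common ancestor with each other than either does with Delta, so Delta is the least closely related of the three.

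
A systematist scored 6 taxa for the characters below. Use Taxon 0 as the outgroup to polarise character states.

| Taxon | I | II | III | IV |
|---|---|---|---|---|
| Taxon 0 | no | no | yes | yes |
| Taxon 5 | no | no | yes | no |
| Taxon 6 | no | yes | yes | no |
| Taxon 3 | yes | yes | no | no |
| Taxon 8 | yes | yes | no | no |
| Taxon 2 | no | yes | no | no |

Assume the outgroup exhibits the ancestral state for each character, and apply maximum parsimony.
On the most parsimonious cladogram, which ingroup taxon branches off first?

Character polarity is set by the outgroup: the derived state is whichever differs from the outgroup's state, so for III, IV the derived state is 'no', and for the remaining characters it is 'yes'.
Only Taxon 3 and Taxon 8 show the derived state 'yes' for I, supporting them as a clade.
II (derived state 'yes') is shared by Taxon 2, Taxon 3, Taxon 6, and Taxon 8 — a synapomorphy uniting that clade.
III (derived state 'no') is shared by Taxon 2, Taxon 3, and Taxon 8 — a synapomorphy uniting that clade.
IV (derived state 'no') is shared by all ingroup taxa — unites the whole ingroup.
Most parsimonious ingroup topology: (Taxon 5,(Taxon 6,((Taxon 3,Taxon 8),Taxon 2))).
Taxon 5 is sister to the clade containing all other ingroup taxa, so it is the earliest-diverging (most basal) ingroup lineage.

Taxon 5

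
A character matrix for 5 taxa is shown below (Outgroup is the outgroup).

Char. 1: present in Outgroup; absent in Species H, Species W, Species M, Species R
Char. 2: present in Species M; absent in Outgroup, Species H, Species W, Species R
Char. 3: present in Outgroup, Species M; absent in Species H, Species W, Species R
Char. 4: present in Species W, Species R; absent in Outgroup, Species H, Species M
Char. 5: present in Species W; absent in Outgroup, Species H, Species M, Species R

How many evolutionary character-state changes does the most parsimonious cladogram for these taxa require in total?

Character polarity is set by the outgroup: the derived state is whichever differs from the outgroup's state, so for Char. 1, Char. 3 the derived state is 'absent', and for the remaining characters it is 'present'.
All ingroup taxa share the derived state 'absent' for Char. 1; it defines the ingroup but does not resolve relationships within it.
Char. 2: derived state 'present' in Species M only — an autapomorphy, so it tells us nothing about relationships among taxa.
Char. 3 (derived state 'absent') is shared by Species H, Species R, and Species W — a synapomorphy uniting that clade.
Char. 4 (derived state 'present') is shared by Species R and Species W — a synapomorphy uniting that clade.
Char. 5 (derived state 'present') is unique to Species W (autapomorphy; uninformative for grouping).
Most parsimonious ingroup topology: ((Species H,(Species W,Species R)),Species M).
Changes per character on this tree: Char. 1: 1; Char. 2: 1; Char. 3: 1; Char. 4: 1; Char. 5: 1.
Total = 5.

5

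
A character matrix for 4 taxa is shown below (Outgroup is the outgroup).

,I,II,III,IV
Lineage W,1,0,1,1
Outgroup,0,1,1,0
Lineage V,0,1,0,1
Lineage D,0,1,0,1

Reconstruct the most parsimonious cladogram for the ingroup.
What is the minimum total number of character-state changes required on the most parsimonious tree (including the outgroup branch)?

4

Character polarity is set by the outgroup: the derived state is whichever differs from the outgroup's state, so for II, III the derived state is '0', and for the remaining characters it is '1'.
I: derived state '1' in Lineage W only — an autapomorphy, so it tells us nothing about relationships among taxa.
II: derived state '0' in Lineage W only — an autapomorphy, so it tells us nothing about relationships among taxa.
Only Lineage D and Lineage V show the derived state '0' for III, supporting them as a clade.
IV (derived state '1') is shared by all ingroup taxa — unites the whole ingroup.
Most parsimonious ingroup topology: ((Lineage D,Lineage V),Lineage W).
Changes per character on this tree: I: 1; II: 1; III: 1; IV: 1.
Total = 4.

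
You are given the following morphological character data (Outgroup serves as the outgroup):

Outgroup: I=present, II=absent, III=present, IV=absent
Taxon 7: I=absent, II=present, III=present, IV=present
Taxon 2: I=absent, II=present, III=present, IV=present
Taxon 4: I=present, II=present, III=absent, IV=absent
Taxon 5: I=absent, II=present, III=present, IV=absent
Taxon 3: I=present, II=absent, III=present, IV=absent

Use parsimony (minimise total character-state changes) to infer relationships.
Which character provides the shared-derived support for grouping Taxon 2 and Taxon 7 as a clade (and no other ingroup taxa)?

IV

Character polarity is set by the outgroup: the derived state is whichever differs from the outgroup's state, so for I, III the derived state is 'absent', and for the remaining characters it is 'present'.
I (derived state 'absent') is shared by Taxon 2, Taxon 5, and Taxon 7 — a synapomorphy uniting that clade.
II: derived state 'present' in Taxon 2, Taxon 4, Taxon 5, and Taxon 7 only — synapomorphy for {Taxon 2, Taxon 4, Taxon 5, Taxon 7}.
III (derived state 'absent') is unique to Taxon 4 (autapomorphy; uninformative for grouping).
IV: derived state 'present' in Taxon 2 and Taxon 7 only — synapomorphy for {Taxon 2, Taxon 7}.
Most parsimonious ingroup topology: ((((Taxon 7,Taxon 2),Taxon 5),Taxon 4),Taxon 3).
The clade {Taxon 2, Taxon 7} is supported by IV: its derived state 'present' occurs in exactly those taxa and in no other taxon (including the outgroup).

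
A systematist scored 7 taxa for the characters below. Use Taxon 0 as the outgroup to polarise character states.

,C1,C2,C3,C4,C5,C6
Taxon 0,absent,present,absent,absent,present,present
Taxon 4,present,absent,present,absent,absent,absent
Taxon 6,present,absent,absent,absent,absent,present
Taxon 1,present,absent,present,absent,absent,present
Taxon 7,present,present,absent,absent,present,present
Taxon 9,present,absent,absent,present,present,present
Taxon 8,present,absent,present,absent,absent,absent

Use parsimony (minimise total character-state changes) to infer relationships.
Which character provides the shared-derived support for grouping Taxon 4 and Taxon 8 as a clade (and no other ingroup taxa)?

C6

Character polarity is set by the outgroup: the derived state is whichever differs from the outgroup's state, so for C2, C5, C6 the derived state is 'absent', and for the remaining characters it is 'present'.
All ingroup taxa share the derived state 'present' for C1; it defines the ingroup but does not resolve relationships within it.
C2 (derived state 'absent') is shared by Taxon 1, Taxon 4, Taxon 6, Taxon 8, and Taxon 9 — a synapomorphy uniting that clade.
C3: derived state 'present' in Taxon 1, Taxon 4, and Taxon 8 only — synapomorphy for {Taxon 1, Taxon 4, Taxon 8}.
C4 (derived state 'present') is unique to Taxon 9 (autapomorphy; uninformative for grouping).
C5: derived state 'absent' in Taxon 1, Taxon 4, Taxon 6, and Taxon 8 only — synapomorphy for {Taxon 1, Taxon 4, Taxon 6, Taxon 8}.
Only Taxon 4 and Taxon 8 show the derived state 'absent' for C6, supporting them as a clade.
Most parsimonious ingroup topology: (((((Taxon 4,Taxon 8),Taxon 1),Taxon 6),Taxon 9),Taxon 7).
The clade {Taxon 4, Taxon 8} is supported by C6: its derived state 'absent' occurs in exactly those taxa and in no other taxon (including the outgroup).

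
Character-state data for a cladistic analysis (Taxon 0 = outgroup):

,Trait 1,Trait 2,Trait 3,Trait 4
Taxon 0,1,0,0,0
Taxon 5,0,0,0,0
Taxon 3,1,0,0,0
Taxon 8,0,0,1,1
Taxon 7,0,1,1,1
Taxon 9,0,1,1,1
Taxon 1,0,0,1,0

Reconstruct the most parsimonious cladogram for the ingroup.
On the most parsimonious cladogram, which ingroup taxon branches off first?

Taxon 3

Character polarity is set by the outgroup: the derived state is whichever differs from the outgroup's state, so for Trait 1 the derived state is '0', and for the remaining characters it is '1'.
Only Taxon 1, Taxon 5, Taxon 7, Taxon 8, and Taxon 9 show the derived state '0' for Trait 1, supporting them as a clade.
Only Taxon 7 and Taxon 9 show the derived state '1' for Trait 2, supporting them as a clade.
Only Taxon 1, Taxon 7, Taxon 8, and Taxon 9 show the derived state '1' for Trait 3, supporting them as a clade.
Only Taxon 7, Taxon 8, and Taxon 9 show the derived state '1' for Trait 4, supporting them as a clade.
Most parsimonious ingroup topology: ((Taxon 5,((Taxon 8,(Taxon 7,Taxon 9)),Taxon 1)),Taxon 3).
Taxon 3 is sister to the clade containing all other ingroup taxa, so it is the earliest-diverging (most basal) ingroup lineage.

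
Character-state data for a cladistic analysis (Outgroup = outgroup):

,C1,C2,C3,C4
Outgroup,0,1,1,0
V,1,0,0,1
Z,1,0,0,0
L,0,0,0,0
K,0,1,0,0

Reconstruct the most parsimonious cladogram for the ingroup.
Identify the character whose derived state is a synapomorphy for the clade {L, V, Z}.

Character polarity is set by the outgroup: the derived state is whichever differs from the outgroup's state, so for C2, C3 the derived state is '0', and for the remaining characters it is '1'.
C1: derived state '1' in V and Z only — synapomorphy for {V, Z}.
C2 (derived state '0') is shared by L, V, and Z — a synapomorphy uniting that clade.
All ingroup taxa share the derived state '0' for C3; it defines the ingroup but does not resolve relationships within it.
C4 (derived state '1') is unique to V (autapomorphy; uninformative for grouping).
Most parsimonious ingroup topology: (((V,Z),L),K).
The clade {L, V, Z} is supported by C2: its derived state '0' occurs in exactly those taxa and in no other taxon (including the outgroup).

C2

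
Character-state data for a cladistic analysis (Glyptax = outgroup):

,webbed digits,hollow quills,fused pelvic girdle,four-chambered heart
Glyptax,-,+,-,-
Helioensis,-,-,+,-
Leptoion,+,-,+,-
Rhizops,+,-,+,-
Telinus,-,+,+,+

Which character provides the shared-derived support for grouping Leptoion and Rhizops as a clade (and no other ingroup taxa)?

webbed digits

Character polarity is set by the outgroup: the derived state is whichever differs from the outgroup's state, so for hollow quills the derived state is '-', and for the remaining characters it is '+'.
Only Leptoion and Rhizops show the derived state '+' for webbed digits, supporting them as a clade.
Only Helioensis, Leptoion, and Rhizops show the derived state '-' for hollow quills, supporting them as a clade.
fused pelvic girdle (derived state '+') is shared by all ingroup taxa — unites the whole ingroup.
four-chambered heart (derived state '+') is unique to Telinus (autapomorphy; uninformative for grouping).
Most parsimonious ingroup topology: ((Helioensis,(Leptoion,Rhizops)),Telinus).
The clade {Leptoion, Rhizops} is supported by webbed digits: its derived state '+' occurs in exactly those taxa and in no other taxon (including the outgroup).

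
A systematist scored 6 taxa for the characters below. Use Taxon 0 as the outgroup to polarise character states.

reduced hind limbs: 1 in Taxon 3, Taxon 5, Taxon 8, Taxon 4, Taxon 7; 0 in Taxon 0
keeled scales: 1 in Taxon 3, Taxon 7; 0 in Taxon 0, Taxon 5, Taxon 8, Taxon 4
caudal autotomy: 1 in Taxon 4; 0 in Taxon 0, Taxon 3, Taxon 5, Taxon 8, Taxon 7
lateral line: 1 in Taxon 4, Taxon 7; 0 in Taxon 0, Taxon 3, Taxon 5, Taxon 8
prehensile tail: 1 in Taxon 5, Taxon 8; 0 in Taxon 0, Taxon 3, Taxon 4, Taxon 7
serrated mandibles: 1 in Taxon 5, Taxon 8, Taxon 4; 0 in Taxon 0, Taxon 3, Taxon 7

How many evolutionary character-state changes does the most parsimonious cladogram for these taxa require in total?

The outgroup has state '0' for every character, so '1' is the derived state throughout.
All ingroup taxa share the derived state '1' for reduced hind limbs; it defines the ingroup but does not resolve relationships within it.
keeled scales (derived state '1') is shared by Taxon 3 and Taxon 7 — a synapomorphy uniting that clade.
caudal autotomy: derived state '1' in Taxon 4 only — an autapomorphy, so it tells us nothing about relationships among taxa.
lateral line (state '1') occurs in Taxon 4 and Taxon 7 but conflicts with the nesting implied by the other characters — most parsimoniously interpreted as homoplasy.
Only Taxon 5 and Taxon 8 show the derived state '1' for prehensile tail, supporting them as a clade.
serrated mandibles (derived state '1') is shared by Taxon 4, Taxon 5, and Taxon 8 — a synapomorphy uniting that clade.
Most parsimonious ingroup topology: ((Taxon 3,Taxon 7),((Taxon 5,Taxon 8),Taxon 4)).
Changes per character on this tree: reduced hind limbs: 1; keeled scales: 1; caudal autotomy: 1; lateral line: 2; prehensile tail: 1; serrated mandibles: 1.
Total = 7.

7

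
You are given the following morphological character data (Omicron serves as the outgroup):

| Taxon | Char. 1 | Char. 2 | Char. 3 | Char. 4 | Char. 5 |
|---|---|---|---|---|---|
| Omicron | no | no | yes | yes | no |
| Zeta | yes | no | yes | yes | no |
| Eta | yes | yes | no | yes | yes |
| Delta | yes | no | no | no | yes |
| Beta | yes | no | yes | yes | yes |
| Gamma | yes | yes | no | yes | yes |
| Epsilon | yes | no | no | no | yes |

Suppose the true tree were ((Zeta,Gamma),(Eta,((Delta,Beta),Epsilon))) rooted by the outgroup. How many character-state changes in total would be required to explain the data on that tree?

10

Map each character onto ((Zeta,Gamma),(Eta,((Delta,Beta),Epsilon))) (rooted by Omicron) and count the minimum state changes it requires (Fitch parsimony):
Char. 1: 1; Char. 2: 2; Char. 3: 3; Char. 4: 2; Char. 5: 2.
Total tree length = 10.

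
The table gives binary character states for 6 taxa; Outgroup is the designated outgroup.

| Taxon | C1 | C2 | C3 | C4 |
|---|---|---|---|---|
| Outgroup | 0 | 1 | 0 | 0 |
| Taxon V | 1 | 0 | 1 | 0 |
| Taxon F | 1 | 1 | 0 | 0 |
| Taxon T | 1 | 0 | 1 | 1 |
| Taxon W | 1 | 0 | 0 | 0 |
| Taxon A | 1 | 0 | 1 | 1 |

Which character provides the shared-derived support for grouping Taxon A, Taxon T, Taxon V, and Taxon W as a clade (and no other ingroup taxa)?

C2

Character polarity is set by the outgroup: the derived state is whichever differs from the outgroup's state, so for C2 the derived state is '0', and for the remaining characters it is '1'.
C1 (derived state '1') is shared by all ingroup taxa — unites the whole ingroup.
Only Taxon A, Taxon T, Taxon V, and Taxon W show the derived state '0' for C2, supporting them as a clade.
C3: derived state '1' in Taxon A, Taxon T, and Taxon V only — synapomorphy for {Taxon A, Taxon T, Taxon V}.
C4 (derived state '1') is shared by Taxon A and Taxon T — a synapomorphy uniting that clade.
Most parsimonious ingroup topology: (((Taxon V,(Taxon T,Taxon A)),Taxon W),Taxon F).
The clade {Taxon A, Taxon T, Taxon V, Taxon W} is supported by C2: its derived state '0' occurs in exactly those taxa and in no other taxon (including the outgroup).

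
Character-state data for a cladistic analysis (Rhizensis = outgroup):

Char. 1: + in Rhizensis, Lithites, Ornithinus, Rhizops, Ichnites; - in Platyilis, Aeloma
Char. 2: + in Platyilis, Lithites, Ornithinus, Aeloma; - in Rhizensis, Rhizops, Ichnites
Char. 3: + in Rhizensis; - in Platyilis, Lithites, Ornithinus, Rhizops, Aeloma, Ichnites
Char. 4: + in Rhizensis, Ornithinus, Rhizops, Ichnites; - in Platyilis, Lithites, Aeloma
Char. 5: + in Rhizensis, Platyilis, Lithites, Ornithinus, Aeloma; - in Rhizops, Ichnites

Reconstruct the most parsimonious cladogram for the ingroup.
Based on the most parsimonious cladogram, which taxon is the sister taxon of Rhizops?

Ichnites

Character polarity is set by the outgroup: the derived state is whichever differs from the outgroup's state, so for Char. 1, Char. 3, Char. 4, Char. 5 the derived state is '-', and for the remaining characters it is '+'.
Char. 1: derived state '-' in Aeloma and Platyilis only — synapomorphy for {Aeloma, Platyilis}.
Char. 2: derived state '+' in Aeloma, Lithites, Ornithinus, and Platyilis only — synapomorphy for {Aeloma, Lithites, Ornithinus, Platyilis}.
All ingroup taxa share the derived state '-' for Char. 3; it defines the ingroup but does not resolve relationships within it.
Only Aeloma, Lithites, and Platyilis show the derived state '-' for Char. 4, supporting them as a clade.
Only Ichnites and Rhizops show the derived state '-' for Char. 5, supporting them as a clade.
Most parsimonious ingroup topology: ((Ichnites,Rhizops),(Ornithinus,(Lithites,(Platyilis,Aeloma)))).
Rhizops and Ichnites form a cherry on this tree, so they are sister taxa.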